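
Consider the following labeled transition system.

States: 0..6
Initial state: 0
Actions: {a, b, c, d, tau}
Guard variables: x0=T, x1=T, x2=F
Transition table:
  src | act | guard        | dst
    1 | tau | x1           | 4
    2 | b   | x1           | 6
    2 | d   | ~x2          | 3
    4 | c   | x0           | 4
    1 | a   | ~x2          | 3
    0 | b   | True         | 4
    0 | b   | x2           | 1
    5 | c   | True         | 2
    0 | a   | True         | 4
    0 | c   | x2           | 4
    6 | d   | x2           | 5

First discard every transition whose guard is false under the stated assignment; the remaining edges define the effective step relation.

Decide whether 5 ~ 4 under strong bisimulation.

Compute ~ classes (split until stable):
  round 0: {{0,1,2,3,4,5,6}}
  round 1: {{0},{1},{2},{3,6},{4,5}}
  round 2: {{0},{1},{2},{3,6},{4},{5}}
Fixed point at round 3; 6 class(es).
5∈{5}, 4∈{4}

Answer: NOT BISIMILAR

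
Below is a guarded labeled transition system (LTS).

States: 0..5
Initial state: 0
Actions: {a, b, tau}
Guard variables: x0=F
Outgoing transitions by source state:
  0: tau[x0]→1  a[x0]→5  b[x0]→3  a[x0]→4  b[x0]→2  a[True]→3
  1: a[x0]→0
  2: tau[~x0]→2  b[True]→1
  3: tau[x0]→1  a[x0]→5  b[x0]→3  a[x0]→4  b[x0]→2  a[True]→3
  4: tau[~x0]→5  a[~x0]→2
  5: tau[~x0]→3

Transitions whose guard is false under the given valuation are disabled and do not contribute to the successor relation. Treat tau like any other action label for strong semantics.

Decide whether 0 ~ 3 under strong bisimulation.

Compute ~ classes (split until stable):
  round 0: {{0,1,2,3,4,5}}
  round 1: {{0,3},{1},{2},{4},{5}}
stable after 2 split(s): 5 block(s)
class of 0: {0,3}; class of 3: {0,3}

Answer: BISIMILAR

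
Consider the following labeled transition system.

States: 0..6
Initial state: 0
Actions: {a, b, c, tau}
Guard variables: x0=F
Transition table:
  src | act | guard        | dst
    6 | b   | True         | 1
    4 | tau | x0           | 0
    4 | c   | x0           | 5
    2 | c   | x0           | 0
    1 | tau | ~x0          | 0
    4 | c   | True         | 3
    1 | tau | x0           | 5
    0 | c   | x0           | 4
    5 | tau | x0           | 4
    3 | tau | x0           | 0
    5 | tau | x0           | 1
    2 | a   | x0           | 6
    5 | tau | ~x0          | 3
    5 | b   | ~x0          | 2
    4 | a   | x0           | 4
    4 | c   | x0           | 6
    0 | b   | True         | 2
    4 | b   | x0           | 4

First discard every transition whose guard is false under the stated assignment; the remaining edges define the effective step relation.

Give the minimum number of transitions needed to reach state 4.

Layered search for 4:
  depth 0: {0}
  depth 1: {2}
4 never appears.

Answer: UNREACHABLE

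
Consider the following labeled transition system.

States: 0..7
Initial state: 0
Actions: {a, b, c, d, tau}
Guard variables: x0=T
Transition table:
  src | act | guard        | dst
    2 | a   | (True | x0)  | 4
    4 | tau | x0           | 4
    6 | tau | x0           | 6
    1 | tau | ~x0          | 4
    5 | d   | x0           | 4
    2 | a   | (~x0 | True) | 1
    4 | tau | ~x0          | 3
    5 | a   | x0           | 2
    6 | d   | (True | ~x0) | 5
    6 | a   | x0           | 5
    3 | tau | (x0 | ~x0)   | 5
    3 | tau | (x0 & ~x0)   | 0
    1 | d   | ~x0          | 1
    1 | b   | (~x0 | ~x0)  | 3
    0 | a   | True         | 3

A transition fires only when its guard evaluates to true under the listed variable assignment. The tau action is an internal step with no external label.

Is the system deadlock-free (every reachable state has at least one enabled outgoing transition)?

Reach set: {0,1,2,3,4,5}
  0: a→3  [1 exit(s)]
  1: ∅  [STUCK]
  2: a→1  a→4  [2 exit(s)]
  3: tau→5  [1 exit(s)]
  4: tau→4  [1 exit(s)]
  5: a→2  d→4  [2 exit(s)]
Path to 1: a·tau·a·a

Answer: DEADLOCK at state 1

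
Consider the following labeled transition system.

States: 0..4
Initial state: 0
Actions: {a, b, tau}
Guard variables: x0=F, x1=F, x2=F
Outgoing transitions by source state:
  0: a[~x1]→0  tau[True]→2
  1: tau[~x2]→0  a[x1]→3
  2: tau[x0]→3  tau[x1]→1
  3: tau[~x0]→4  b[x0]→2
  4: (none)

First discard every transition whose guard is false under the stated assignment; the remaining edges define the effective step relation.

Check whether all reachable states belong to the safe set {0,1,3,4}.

Answer: INVARIANT VIOLATED at state 2

Trace:
Allowed set {0,1,3,4}
R = {0,2}
  0: ok
  2: outside
witness against invariant: tau → 2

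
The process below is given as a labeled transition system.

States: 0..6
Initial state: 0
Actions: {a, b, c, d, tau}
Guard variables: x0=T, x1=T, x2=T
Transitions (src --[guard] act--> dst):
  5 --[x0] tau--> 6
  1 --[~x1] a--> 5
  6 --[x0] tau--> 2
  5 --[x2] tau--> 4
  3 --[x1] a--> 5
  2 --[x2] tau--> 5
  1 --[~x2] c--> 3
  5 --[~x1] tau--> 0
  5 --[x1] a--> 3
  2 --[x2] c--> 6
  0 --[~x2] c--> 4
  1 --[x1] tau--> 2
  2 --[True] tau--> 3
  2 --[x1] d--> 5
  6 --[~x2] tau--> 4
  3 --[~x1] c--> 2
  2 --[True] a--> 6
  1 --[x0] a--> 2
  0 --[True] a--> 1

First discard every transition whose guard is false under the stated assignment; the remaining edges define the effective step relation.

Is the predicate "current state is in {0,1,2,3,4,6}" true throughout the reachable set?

Safe = {0,1,2,3,4,6}
Reach set: {0,1,2,3,4,5,6}
  0: ok
  1: ok
  2: ok
  3: ok
  4: ok
  5: VIOLATES
  6: ok
counterexample path to 5: a·tau·tau

Answer: INVARIANT VIOLATED at state 5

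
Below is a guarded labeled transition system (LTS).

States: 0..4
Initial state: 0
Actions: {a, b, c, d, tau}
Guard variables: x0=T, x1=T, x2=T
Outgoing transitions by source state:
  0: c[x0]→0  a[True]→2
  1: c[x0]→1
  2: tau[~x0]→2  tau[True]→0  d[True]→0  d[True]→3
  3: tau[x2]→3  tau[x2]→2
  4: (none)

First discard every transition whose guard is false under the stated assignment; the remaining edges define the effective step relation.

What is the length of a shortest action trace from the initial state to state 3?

Answer: 2

Trace:
Layered search for 3:
  Layer 0: {0}
  Layer 1: {2}
  Layer 2: {3}
depth(3)=2, e.g. a·d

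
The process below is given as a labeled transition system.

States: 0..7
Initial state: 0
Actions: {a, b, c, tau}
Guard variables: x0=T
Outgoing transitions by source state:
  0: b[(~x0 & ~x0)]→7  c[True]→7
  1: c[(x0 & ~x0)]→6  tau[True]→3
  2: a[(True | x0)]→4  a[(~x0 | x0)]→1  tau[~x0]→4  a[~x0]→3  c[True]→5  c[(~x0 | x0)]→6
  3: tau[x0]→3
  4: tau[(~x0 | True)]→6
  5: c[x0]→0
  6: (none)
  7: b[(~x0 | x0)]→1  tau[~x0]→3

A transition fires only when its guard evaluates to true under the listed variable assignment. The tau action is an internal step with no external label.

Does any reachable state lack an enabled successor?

Answer: DEADLOCK-FREE

Analysis:
Reachable = {0,1,3,7}
  0: c→7  [1 exit(s)]
  1: tau→3  [1 exit(s)]
  3: tau→3  [1 exit(s)]
  7: b→1  [1 exit(s)]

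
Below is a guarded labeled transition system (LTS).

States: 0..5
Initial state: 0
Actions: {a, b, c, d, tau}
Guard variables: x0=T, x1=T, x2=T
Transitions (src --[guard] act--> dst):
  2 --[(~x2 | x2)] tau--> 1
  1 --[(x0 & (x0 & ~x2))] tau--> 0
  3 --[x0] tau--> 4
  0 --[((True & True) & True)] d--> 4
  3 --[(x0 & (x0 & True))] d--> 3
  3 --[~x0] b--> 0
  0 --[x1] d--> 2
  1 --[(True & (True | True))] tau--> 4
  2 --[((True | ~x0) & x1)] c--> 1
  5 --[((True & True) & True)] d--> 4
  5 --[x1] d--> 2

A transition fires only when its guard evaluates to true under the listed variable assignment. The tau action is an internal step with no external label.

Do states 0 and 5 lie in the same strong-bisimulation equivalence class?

Answer: BISIMILAR

Trace:
Compute ~ classes (split until stable):
  P[0] = {{0,1,2,3,4,5}}
  P[1] = {{0,5},{1},{2},{3},{4}}
stable after 2 split(s): 5 block(s)
0∈{0,5}, 5∈{0,5}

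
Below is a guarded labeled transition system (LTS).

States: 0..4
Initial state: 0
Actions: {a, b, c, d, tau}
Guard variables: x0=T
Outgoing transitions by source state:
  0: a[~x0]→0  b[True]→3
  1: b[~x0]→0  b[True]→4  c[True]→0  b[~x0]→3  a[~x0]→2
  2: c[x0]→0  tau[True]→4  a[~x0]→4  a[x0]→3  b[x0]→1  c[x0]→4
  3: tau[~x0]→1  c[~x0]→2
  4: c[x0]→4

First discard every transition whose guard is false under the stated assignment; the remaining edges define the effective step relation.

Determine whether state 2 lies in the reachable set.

After dropping false guards: 9 live edges.
Layer 0: {0}
Layer 1: {3}  now seen {0,3}
Reach set: {0,3}

Answer: UNREACHABLE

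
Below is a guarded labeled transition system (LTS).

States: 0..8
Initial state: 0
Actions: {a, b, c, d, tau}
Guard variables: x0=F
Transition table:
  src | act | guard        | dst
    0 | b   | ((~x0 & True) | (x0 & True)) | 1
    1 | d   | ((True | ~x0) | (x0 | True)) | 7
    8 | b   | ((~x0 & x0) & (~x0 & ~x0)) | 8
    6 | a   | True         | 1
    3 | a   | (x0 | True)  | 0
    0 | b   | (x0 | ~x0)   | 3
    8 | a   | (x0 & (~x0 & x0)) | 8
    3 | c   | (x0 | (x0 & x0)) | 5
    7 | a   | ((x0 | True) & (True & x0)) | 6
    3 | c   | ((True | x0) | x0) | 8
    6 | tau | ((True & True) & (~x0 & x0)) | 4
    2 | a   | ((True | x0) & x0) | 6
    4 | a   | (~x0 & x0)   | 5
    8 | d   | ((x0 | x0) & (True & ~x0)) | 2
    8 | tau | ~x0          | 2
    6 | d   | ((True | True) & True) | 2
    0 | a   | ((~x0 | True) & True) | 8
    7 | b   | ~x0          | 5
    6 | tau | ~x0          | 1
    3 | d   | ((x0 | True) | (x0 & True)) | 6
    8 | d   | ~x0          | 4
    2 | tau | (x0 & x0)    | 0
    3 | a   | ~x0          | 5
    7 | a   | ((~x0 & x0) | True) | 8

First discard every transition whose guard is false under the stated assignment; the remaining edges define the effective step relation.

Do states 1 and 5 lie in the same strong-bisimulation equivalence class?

Bisimulation quotient by refinement:
  π0 = {{0,1,2,3,4,5,6,7,8}}
  π1 = {{0,7},{1},{2,4,5},{3},{6},{8}}
  π2 = {{0},{1},{2,4,5},{3},{6},{7},{8}}
Fixed point at round 3; 7 class(es).
[1]={1}  [5]={2,4,5}

Answer: NOT BISIMILAR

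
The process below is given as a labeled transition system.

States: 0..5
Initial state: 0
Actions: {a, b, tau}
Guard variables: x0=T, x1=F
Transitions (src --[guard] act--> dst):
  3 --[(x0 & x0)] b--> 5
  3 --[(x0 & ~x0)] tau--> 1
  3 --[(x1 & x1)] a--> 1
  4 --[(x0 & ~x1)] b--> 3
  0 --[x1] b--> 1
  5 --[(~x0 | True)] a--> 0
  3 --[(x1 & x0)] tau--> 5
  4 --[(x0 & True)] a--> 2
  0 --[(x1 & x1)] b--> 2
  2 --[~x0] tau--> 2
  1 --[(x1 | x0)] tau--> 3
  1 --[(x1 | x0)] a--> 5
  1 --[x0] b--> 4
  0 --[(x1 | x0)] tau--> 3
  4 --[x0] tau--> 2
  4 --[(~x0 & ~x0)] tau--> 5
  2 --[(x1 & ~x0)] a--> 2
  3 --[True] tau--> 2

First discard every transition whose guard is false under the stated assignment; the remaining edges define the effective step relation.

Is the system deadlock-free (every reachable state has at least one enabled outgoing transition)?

R = {0,2,3,5}
  0: tau→3  [1 exit(s)]
  2: ∅  [deadlock]
  3: b→5  tau→2  [2 exit(s)]
  5: a→0  [1 exit(s)]
trace reaching 2: tau·tau

Answer: DEADLOCK at state 2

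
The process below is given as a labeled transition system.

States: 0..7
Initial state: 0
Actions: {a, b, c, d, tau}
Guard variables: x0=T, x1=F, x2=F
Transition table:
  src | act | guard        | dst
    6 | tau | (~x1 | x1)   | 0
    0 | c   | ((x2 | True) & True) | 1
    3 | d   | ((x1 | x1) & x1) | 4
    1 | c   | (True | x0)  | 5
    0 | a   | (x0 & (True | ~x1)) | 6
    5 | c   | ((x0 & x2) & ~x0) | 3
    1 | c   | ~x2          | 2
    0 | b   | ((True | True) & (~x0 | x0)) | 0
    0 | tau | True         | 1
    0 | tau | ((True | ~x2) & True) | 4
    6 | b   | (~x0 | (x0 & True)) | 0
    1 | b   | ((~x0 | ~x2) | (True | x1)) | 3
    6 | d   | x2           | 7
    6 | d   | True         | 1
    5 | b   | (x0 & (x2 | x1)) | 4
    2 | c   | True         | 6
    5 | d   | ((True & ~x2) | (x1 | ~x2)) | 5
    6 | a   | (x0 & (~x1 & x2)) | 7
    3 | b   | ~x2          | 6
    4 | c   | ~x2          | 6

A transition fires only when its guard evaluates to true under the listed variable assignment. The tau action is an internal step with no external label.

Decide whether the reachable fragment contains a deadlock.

Answer: DEADLOCK-FREE

Analysis:
Reachable = {0,1,2,3,4,5,6}
  0: a→6  b→0  c→1  tau→1  tau→4  [deg 5]
  1: b→3  c→2  c→5  [deg 3]
  2: c→6  [deg 1]
  3: b→6  [deg 1]
  4: c→6  [deg 1]
  5: d→5  [deg 1]
  6: b→0  d→1  tau→0  [deg 3]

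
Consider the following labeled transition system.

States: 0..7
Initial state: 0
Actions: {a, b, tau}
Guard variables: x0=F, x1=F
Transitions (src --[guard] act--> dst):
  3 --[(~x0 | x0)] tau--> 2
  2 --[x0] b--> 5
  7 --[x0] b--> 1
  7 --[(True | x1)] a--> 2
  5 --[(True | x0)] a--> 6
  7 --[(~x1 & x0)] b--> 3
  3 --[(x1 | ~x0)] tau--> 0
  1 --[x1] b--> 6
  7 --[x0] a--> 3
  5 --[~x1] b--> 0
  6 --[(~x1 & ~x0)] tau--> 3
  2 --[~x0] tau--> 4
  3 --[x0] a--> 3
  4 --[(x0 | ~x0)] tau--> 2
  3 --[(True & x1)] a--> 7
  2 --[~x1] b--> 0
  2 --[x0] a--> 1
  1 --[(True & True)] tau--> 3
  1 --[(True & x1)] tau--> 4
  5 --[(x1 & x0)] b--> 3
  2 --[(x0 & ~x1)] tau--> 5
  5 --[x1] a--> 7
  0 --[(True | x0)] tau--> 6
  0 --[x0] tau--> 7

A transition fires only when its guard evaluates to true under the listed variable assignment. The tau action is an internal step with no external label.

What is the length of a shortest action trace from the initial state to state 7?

Answer: UNREACHABLE

Analysis:
BFS to 7:
  L0 = {0}
  L1 = {6}
  L2 = {3}
  L3 = {2}
  L4 = {4}
7 never appears.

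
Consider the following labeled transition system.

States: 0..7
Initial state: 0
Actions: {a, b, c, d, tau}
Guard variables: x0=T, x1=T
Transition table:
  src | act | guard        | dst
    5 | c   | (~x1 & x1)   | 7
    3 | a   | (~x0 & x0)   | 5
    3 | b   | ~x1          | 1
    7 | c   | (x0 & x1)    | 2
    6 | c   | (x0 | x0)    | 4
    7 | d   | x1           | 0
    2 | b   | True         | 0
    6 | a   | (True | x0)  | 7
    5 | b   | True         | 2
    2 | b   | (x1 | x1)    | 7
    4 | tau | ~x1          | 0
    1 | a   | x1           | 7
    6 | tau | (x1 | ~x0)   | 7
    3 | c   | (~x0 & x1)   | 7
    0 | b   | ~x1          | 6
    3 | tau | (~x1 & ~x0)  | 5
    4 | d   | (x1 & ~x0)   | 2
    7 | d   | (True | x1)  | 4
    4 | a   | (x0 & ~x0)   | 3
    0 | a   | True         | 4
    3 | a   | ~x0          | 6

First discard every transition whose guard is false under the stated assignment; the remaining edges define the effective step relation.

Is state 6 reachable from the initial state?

Answer: UNREACHABLE

Working:
Guard filter leaves 11 enabled edge(s).
depth 0: {0}
depth 1: {4}  cumulative {0,4}
Reachable = {0,4}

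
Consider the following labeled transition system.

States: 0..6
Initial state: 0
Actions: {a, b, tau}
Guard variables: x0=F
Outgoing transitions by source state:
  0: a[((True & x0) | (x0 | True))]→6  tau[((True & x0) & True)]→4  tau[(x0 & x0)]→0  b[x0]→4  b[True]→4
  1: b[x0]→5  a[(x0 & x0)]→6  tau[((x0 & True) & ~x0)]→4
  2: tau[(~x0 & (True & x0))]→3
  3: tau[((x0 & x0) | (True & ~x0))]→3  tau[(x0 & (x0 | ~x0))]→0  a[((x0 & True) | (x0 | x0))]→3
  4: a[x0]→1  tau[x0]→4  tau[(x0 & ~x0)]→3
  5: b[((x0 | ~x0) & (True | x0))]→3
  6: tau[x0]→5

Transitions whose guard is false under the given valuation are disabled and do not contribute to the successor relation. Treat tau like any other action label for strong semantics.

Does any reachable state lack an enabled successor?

Answer: DEADLOCK at state 4

Analysis:
Reach set: {0,4,6}
  0: a→6  b→4  [deg 2]
  4: ∅  [no exit]
  6: ∅  [no exit]
Path to 4: b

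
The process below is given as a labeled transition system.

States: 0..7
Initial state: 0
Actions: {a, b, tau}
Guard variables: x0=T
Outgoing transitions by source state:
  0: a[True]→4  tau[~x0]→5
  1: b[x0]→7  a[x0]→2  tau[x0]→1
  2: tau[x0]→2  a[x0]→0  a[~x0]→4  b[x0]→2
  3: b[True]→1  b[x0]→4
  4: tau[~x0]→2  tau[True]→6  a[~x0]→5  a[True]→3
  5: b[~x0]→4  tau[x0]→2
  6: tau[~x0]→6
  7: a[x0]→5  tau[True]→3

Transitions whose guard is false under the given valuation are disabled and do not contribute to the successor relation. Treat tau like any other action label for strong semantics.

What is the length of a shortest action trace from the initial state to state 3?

Layered search for 3:
  Layer 0: {0}
  Layer 1: {4}
  Layer 2: {3,6}
depth(3)=2, e.g. a·a

Answer: 2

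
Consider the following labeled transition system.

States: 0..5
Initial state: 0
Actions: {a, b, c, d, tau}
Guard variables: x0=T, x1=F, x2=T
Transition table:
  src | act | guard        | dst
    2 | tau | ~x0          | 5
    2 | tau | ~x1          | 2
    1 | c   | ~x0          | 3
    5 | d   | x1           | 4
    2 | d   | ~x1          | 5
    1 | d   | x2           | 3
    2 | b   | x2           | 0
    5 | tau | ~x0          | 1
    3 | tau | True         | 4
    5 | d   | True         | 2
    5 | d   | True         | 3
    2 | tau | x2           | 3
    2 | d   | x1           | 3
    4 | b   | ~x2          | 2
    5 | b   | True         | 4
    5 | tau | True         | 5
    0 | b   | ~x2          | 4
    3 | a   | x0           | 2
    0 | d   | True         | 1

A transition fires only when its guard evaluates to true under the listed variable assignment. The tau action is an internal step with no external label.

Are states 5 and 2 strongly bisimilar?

Answer: NOT BISIMILAR

Analysis:
Bisimulation quotient by refinement:
  round 0: {{0,1,2,3,4,5}}
  round 1: {{0,1},{2,5},{3},{4}}
  round 2: {{0},{1},{2},{3},{4},{5}}
6 equivalence class(es) (converged in 3)
[5]={5}  [2]={2}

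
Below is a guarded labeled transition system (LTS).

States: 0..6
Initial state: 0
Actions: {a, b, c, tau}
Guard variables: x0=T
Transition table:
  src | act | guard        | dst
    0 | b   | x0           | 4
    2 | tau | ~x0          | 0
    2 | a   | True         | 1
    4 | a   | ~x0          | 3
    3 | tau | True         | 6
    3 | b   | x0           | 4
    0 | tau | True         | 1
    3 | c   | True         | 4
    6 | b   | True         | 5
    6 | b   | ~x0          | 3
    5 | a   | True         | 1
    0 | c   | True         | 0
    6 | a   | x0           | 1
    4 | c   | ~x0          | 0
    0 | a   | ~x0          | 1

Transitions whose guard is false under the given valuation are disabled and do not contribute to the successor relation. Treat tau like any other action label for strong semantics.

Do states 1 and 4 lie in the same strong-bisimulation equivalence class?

Refine partition for ~:
  P[0] = {{0,1,2,3,4,5,6}}
  P[1] = {{0,3},{1,4},{2,5},{6}}
  P[2] = {{0},{1,4},{2,5},{3},{6}}
5 equivalence class(es) (converged in 3)
1∈{1,4}, 4∈{1,4}

Answer: BISIMILAR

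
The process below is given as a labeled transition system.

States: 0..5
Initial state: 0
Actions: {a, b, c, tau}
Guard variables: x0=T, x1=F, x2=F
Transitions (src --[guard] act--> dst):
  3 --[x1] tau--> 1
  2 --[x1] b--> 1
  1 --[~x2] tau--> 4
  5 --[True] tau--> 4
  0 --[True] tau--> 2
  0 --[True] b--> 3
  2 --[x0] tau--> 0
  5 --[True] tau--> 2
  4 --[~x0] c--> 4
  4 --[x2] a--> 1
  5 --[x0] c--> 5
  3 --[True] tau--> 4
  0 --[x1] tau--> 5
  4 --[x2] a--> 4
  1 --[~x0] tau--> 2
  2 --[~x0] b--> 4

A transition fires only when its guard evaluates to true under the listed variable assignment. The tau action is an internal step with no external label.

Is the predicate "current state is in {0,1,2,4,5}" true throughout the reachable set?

Safe = {0,1,2,4,5}
Reach set: {0,2,3,4}
  0: ok
  2: ok
  3: outside
  4: ok
counterexample path to 3: b

Answer: INVARIANT VIOLATED at state 3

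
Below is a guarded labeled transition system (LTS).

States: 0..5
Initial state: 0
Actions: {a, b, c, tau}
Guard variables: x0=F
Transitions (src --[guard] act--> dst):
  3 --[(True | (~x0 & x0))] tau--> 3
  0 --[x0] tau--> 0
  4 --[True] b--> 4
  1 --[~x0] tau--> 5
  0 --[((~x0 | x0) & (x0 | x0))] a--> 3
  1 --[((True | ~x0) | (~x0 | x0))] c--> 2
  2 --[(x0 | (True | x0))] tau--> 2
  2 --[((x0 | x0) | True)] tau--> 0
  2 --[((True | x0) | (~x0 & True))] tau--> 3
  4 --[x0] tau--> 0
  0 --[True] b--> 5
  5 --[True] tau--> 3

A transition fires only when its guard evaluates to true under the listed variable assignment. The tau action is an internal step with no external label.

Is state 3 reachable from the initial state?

Guard filter leaves 9 enabled edge(s).
Layer 0: {0}
Layer 1: {5}  now seen {0,5}
Layer 2: {3}  now seen {0,3,5}
R = {0,3,5}
Path to 3: b·tau

Answer: REACHABLE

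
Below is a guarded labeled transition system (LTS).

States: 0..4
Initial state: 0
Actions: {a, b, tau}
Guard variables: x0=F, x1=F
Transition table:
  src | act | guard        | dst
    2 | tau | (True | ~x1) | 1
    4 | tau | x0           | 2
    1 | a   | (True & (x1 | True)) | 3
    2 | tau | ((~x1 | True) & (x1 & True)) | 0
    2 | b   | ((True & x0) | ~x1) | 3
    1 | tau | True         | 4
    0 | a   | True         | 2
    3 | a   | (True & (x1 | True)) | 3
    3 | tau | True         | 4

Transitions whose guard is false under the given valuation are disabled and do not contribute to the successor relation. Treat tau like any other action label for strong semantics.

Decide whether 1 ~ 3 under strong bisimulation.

Answer: BISIMILAR

Trace:
Refine partition for ~:
  P[0] = {{0,1,2,3,4}}
  P[1] = {{0},{1,3},{2},{4}}
4 equivalence class(es) (converged in 2)
[1]={1,3}  [3]={1,3}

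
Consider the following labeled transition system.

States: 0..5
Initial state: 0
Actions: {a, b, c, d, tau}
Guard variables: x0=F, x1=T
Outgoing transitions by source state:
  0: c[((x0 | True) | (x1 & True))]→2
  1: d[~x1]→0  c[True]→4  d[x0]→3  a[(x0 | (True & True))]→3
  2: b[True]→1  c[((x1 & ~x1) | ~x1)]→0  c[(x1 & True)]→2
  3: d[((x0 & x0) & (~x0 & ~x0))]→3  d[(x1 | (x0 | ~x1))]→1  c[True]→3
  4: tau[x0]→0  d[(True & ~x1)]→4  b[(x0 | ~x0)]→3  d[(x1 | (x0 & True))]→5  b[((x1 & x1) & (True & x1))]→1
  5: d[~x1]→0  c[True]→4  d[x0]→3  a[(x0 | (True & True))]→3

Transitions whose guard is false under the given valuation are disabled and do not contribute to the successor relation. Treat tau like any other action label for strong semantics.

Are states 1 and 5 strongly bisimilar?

Refine partition for ~:
  round 0: {{0,1,2,3,4,5}}
  round 1: {{0},{1,5},{2},{3},{4}}
5 equivalence class(es) (converged in 2)
[1]={1,5}  [5]={1,5}

Answer: BISIMILAR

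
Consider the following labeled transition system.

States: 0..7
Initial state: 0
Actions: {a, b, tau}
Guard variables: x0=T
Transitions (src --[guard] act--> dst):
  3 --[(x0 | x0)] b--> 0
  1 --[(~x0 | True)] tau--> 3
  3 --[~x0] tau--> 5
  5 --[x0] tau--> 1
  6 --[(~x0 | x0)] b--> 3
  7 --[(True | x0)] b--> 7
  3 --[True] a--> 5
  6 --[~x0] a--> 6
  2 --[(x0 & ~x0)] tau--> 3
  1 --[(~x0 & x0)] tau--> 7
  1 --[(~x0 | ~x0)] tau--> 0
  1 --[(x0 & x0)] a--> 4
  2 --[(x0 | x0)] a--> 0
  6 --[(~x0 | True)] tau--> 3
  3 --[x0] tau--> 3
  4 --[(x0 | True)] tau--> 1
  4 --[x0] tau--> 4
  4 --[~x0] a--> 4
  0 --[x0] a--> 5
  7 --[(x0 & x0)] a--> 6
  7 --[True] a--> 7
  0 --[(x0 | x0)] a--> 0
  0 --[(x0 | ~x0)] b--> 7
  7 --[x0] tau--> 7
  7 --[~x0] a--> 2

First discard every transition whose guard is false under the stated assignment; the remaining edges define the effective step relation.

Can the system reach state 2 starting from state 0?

Answer: UNREACHABLE

Analysis:
After dropping false guards: 18 live edges.
depth 0: {0}
depth 1: {5,7}  total {0,5,7}
depth 2: {1,6}  total {0,1,5,6,7}
depth 3: {3,4}  total {0,1,3,4,5,6,7}
R = {0,1,3,4,5,6,7}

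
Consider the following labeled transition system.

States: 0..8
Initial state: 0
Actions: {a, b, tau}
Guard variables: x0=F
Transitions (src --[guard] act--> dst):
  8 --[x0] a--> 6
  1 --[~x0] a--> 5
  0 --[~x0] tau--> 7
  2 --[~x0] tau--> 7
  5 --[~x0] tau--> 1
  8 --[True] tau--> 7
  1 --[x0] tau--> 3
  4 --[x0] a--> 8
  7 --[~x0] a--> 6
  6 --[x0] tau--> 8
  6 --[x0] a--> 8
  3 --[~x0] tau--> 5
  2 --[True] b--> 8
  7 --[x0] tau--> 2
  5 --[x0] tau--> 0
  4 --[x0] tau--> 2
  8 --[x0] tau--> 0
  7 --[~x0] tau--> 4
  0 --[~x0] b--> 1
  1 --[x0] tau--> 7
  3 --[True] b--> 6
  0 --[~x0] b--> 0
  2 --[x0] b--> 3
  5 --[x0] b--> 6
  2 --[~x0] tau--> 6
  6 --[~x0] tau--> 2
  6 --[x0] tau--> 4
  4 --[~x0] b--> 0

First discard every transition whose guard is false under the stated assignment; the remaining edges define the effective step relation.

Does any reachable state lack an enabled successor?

R = {0,1,2,4,5,6,7,8}
  0: b→0  b→1  tau→7  [deg 3]
  1: a→5  [deg 1]
  2: b→8  tau→6  tau→7  [deg 3]
  4: b→0  [deg 1]
  5: tau→1  [deg 1]
  6: tau→2  [deg 1]
  7: a→6  tau→4  [deg 2]
  8: tau→7  [deg 1]

Answer: DEADLOCK-FREE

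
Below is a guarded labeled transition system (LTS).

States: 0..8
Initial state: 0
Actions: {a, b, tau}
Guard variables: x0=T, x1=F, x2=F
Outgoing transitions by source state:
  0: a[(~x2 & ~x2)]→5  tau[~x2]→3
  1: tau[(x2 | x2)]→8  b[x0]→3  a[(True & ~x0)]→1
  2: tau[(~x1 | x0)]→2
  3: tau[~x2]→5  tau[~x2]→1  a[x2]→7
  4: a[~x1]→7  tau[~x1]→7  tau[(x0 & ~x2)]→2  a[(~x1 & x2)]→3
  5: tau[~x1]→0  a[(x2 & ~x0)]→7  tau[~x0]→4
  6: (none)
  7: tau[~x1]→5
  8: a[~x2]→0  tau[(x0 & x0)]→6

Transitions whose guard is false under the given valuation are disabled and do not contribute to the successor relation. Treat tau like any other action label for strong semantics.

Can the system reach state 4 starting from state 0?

Answer: UNREACHABLE

Analysis:
13 transition(s) survive guard evaluation.
L0 = {0}
L1 = {3,5}  now seen {0,3,5}
L2 = {1}  now seen {0,1,3,5}
Reachable = {0,1,3,5}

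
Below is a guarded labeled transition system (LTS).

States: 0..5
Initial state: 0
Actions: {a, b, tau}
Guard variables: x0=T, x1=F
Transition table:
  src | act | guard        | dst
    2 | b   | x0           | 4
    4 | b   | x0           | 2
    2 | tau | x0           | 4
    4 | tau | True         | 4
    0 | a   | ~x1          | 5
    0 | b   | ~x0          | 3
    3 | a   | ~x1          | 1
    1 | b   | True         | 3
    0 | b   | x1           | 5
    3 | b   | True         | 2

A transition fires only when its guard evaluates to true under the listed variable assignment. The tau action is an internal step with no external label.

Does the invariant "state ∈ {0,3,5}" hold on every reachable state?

Answer: INVARIANT HOLDS

Analysis:
Allowed set {0,3,5}
R = {0,5}
  0: ok
  5: ok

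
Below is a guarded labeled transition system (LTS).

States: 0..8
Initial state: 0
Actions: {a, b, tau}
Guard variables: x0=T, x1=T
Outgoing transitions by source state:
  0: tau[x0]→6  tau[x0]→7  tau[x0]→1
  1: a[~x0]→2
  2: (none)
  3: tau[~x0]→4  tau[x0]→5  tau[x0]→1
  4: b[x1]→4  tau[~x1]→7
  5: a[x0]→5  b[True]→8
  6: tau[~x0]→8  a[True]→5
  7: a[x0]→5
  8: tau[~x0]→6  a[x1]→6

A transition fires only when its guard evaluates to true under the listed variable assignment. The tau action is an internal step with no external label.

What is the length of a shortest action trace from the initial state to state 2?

Answer: UNREACHABLE

Trace:
BFS to 2:
  L0 = {0}
  L1 = {1,6,7}
  L2 = {5}
  L3 = {8}
2 never appears.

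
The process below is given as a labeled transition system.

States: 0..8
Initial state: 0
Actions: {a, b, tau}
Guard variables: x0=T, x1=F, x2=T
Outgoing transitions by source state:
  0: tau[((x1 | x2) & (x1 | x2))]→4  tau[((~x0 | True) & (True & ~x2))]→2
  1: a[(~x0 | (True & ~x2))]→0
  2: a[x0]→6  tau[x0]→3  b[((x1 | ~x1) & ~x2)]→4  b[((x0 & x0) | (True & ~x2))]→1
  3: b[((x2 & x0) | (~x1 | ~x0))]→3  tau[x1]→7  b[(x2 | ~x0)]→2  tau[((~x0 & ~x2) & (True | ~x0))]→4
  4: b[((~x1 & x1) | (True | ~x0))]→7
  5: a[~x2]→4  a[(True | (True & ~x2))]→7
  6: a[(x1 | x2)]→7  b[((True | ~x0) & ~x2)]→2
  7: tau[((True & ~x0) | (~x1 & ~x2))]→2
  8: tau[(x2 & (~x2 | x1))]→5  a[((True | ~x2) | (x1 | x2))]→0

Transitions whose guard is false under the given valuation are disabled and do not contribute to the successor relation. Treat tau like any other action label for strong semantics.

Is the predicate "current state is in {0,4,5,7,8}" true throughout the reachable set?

Answer: INVARIANT HOLDS

Trace:
Safe = {0,4,5,7,8}
Reachable = {0,4,7}
  0: ✓
  4: ✓
  7: ✓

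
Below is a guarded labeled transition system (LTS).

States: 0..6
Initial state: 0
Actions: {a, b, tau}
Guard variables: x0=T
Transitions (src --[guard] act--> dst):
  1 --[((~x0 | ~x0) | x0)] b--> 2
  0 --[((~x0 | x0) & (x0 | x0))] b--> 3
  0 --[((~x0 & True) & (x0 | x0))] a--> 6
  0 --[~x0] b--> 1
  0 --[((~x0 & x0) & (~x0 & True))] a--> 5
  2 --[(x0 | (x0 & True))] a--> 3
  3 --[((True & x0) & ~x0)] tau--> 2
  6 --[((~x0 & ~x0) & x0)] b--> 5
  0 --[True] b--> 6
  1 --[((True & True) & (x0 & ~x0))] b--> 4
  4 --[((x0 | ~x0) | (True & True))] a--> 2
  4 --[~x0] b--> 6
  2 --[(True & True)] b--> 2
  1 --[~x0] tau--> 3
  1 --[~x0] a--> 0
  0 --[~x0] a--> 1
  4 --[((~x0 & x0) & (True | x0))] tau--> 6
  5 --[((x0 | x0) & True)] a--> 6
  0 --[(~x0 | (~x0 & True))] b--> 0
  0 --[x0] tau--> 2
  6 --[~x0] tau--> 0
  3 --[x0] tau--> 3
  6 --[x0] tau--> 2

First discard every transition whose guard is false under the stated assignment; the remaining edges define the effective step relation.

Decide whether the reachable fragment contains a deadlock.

Reach set: {0,2,3,6}
  0: b→3  b→6  tau→2  [3 exit(s)]
  2: a→3  b→2  [2 exit(s)]
  3: tau→3  [1 exit(s)]
  6: tau→2  [1 exit(s)]

Answer: DEADLOCK-FREE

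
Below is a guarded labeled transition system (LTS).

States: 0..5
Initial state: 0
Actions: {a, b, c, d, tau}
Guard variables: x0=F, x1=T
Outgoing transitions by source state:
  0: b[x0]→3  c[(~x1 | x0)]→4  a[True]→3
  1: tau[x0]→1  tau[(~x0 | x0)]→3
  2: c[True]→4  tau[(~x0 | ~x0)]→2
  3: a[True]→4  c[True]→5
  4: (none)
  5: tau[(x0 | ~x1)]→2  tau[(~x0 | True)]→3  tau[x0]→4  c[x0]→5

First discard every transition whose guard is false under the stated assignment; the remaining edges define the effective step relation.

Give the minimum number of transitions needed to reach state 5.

Layered search for 5:
  Layer 0: {0}
  Layer 1: {3}
  Layer 2: {4,5}
first hit 5 at d=2 via a·c

Answer: 2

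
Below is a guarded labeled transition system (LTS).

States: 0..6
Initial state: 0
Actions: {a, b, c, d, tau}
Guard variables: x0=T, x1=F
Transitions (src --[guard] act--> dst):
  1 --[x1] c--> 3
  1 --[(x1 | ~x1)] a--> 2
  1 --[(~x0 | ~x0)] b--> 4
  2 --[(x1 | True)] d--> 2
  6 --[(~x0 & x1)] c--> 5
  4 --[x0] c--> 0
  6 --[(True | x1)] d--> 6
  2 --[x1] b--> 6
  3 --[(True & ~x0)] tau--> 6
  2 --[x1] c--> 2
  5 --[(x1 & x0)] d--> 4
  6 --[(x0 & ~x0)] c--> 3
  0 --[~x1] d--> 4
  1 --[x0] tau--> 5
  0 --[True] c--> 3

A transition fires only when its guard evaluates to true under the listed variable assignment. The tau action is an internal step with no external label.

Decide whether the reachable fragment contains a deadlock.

Answer: DEADLOCK at state 3

Working:
Reach set: {0,3,4}
  0: c→3  d→4  [2 exit(s)]
  3: ∅  [STUCK]
  4: c→0  [1 exit(s)]
witness 3: c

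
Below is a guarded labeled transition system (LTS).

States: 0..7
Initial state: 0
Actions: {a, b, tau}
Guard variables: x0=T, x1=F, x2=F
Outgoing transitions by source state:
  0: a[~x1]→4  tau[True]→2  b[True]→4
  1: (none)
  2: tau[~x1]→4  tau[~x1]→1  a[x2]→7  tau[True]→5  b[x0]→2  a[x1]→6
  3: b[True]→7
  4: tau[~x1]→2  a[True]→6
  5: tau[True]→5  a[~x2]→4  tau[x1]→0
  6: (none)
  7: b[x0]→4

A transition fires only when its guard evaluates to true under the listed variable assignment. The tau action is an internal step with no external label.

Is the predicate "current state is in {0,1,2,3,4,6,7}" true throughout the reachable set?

Answer: INVARIANT VIOLATED at state 5

Analysis:
Allowed set {0,1,2,3,4,6,7}
Reachable = {0,1,2,4,5,6}
  0: ok
  1: ok
  2: ok
  4: ok
  5: VIOLATES
  6: ok
counterexample path to 5: tau·tau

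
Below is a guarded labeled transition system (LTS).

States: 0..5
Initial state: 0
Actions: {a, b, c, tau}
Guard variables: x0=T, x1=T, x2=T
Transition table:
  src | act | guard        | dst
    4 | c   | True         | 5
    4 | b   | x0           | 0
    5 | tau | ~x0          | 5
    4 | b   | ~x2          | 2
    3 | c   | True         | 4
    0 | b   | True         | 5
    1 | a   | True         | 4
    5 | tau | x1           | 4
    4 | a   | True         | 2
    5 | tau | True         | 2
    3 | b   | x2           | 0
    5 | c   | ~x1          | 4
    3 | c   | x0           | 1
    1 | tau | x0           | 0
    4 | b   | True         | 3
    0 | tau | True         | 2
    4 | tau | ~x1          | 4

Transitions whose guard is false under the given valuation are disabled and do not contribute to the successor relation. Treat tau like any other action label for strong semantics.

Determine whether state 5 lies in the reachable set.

After dropping false guards: 13 live edges.
L0 = {0}
L1 = {2,5}  total {0,2,5}
L2 = {4}  total {0,2,4,5}
L3 = {3}  total {0,2,3,4,5}
L4 = {1}  total {0,1,2,3,4,5}
Reach set: {0,1,2,3,4,5}
Path to 5: b

Answer: REACHABLE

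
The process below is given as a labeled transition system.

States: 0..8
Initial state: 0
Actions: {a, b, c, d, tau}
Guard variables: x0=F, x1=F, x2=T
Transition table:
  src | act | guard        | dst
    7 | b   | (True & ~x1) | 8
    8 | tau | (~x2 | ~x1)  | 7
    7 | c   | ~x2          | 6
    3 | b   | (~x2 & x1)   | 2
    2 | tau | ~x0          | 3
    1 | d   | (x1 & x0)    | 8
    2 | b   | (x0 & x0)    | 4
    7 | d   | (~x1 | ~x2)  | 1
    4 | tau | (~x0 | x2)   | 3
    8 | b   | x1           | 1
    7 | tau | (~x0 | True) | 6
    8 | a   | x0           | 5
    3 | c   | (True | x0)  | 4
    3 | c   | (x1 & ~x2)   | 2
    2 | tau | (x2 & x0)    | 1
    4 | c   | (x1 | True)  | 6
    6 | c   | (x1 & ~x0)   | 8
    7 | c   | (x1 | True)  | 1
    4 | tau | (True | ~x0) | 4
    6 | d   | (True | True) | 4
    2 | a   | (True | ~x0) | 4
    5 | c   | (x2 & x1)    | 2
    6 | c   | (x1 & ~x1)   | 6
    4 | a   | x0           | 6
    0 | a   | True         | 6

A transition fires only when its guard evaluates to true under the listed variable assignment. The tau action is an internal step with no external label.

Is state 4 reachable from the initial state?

After dropping false guards: 13 live edges.
depth 0: {0}
depth 1: {6}  cumulative {0,6}
depth 2: {4}  cumulative {0,4,6}
depth 3: {3}  cumulative {0,3,4,6}
R = {0,3,4,6}
trace reaching 4: a·d

Answer: REACHABLE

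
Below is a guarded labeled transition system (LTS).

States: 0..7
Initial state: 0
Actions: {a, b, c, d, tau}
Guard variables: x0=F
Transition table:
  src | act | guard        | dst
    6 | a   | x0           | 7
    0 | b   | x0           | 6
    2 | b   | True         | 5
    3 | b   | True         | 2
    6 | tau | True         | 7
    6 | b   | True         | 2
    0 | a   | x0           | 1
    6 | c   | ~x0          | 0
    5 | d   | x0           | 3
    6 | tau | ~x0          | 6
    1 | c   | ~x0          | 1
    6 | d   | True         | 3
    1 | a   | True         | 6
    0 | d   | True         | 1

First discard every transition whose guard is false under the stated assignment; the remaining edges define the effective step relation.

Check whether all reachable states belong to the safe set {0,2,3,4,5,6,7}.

Allowed set {0,2,3,4,5,6,7}
R = {0,1,2,3,5,6,7}
  0: ✓
  1: VIOLATES
  2: ✓
  3: ✓
  5: ✓
  6: ✓
  7: ✓
reach 1 via d — violates

Answer: INVARIANT VIOLATED at state 1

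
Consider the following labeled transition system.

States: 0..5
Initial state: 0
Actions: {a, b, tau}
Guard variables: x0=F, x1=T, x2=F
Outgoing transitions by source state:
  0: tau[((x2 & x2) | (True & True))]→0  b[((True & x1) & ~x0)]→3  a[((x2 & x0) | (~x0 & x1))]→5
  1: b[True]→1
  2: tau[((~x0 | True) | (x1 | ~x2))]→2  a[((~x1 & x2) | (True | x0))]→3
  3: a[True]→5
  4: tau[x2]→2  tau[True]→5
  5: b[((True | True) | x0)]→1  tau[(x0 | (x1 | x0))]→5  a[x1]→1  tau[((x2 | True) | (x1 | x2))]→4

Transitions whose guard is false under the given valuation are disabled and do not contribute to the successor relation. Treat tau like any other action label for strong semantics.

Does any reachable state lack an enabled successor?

Reachable = {0,1,3,4,5}
  0: a→5  b→3  tau→0  [3 out]
  1: b→1  [1 out]
  3: a→5  [1 out]
  4: tau→5  [1 out]
  5: a→1  b→1  tau→4  tau→5  [4 out]

Answer: DEADLOCK-FREE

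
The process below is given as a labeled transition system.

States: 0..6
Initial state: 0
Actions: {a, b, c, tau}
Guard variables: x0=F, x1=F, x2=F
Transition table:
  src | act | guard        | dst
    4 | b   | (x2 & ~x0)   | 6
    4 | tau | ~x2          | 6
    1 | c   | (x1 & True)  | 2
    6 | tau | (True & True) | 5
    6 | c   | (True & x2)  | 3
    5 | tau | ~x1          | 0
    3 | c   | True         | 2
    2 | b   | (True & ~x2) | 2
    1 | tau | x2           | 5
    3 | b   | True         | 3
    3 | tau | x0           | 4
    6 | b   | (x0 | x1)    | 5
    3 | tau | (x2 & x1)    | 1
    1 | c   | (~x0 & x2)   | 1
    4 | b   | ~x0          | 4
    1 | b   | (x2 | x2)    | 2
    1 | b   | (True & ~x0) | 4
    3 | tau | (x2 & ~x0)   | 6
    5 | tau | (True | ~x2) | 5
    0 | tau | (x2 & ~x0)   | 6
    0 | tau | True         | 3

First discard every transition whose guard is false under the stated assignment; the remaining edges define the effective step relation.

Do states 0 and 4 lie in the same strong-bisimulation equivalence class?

Compute ~ classes (split until stable):
  π0 = {{0,1,2,3,4,5,6}}
  π1 = {{0,5,6},{1,2},{3},{4}}
  π2 = {{0},{1},{2},{3},{4},{5,6}}
  π3 = {{0},{1},{2},{3},{4},{5},{6}}
stable after 4 split(s): 7 block(s)
[0]={0}  [4]={4}

Answer: NOT BISIMILAR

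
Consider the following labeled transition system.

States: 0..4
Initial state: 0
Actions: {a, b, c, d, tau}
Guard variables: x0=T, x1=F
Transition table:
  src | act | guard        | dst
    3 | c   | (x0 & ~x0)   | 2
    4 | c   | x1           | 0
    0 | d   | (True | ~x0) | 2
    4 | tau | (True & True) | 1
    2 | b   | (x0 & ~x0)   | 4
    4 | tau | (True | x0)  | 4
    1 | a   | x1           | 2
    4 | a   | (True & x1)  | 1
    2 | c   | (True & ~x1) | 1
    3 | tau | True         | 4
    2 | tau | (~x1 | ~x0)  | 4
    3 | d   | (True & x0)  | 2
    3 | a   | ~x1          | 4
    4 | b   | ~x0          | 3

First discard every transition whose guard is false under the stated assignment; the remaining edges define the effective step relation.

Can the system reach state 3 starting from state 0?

After dropping false guards: 8 live edges.
depth 0: {0}
depth 1: {2}  total {0,2}
depth 2: {1,4}  total {0,1,2,4}
Reachable = {0,1,2,4}

Answer: UNREACHABLE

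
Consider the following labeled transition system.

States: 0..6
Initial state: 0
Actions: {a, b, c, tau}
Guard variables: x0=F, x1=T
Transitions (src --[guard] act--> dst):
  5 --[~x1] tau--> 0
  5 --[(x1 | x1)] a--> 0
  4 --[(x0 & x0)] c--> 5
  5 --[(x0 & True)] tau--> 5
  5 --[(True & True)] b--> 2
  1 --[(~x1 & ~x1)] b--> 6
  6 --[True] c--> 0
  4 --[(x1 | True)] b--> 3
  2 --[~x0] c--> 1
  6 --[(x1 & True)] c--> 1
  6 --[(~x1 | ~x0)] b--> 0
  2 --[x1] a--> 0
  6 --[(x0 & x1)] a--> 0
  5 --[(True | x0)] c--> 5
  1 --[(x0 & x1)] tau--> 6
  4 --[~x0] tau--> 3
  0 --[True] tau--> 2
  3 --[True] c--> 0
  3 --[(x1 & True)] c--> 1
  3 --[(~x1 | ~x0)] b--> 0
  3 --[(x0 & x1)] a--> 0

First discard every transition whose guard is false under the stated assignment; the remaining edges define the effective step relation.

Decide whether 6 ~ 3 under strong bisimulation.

Answer: BISIMILAR

Working:
Bisimulation quotient by refinement:
  P[0] = {{0,1,2,3,4,5,6}}
  P[1] = {{0},{1},{2},{3,6},{4},{5}}
Fixed point at round 2; 6 class(es).
[6]={3,6}  [3]={3,6}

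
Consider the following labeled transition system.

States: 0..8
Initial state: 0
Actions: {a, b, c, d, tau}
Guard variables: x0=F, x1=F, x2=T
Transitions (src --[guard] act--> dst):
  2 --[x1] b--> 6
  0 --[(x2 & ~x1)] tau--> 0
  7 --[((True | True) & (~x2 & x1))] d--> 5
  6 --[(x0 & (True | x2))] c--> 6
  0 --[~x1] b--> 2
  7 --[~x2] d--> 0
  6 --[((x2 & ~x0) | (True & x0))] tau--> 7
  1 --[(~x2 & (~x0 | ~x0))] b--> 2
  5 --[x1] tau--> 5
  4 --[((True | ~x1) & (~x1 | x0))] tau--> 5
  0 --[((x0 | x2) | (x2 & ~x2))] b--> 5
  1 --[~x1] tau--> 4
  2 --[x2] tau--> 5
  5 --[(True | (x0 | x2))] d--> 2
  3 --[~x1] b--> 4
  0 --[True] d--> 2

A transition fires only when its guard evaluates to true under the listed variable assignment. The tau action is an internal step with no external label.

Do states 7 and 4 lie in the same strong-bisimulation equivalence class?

Compute ~ classes (split until stable):
  π0 = {{0,1,2,3,4,5,6,7,8}}
  π1 = {{0},{1,2,4,6},{3},{5},{7,8}}
  π2 = {{0},{1},{2,4},{3},{5},{6},{7,8}}
7 equivalence class(es) (converged in 3)
7∈{7,8}, 4∈{2,4}

Answer: NOT BISIMILAR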